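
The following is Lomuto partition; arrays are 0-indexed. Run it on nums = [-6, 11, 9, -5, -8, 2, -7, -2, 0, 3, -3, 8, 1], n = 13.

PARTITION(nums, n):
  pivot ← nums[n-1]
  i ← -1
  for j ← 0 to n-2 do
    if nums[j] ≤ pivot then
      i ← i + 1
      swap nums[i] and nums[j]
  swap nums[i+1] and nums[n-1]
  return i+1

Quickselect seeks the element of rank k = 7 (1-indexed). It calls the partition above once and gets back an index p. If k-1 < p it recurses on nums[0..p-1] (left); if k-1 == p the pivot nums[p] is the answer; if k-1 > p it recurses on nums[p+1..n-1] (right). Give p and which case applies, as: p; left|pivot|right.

pivot = nums[12] = 1; i = -1
j=0: nums[0]=-6 ≤ 1 → i=0, swap nums[0],nums[0] (no change) → [-6, 11, 9, -5, -8, 2, -7, -2, 0, 3, -3, 8, 1]
j=1: nums[1]=11 > 1 → no swap
j=2: nums[2]=9 > 1 → no swap
j=3: nums[3]=-5 ≤ 1 → i=1, swap nums[1],nums[3] → [-6, -5, 9, 11, -8, 2, -7, -2, 0, 3, -3, 8, 1]
j=4: nums[4]=-8 ≤ 1 → i=2, swap nums[2],nums[4] → [-6, -5, -8, 11, 9, 2, -7, -2, 0, 3, -3, 8, 1]
j=5: nums[5]=2 > 1 → no swap
j=6: nums[6]=-7 ≤ 1 → i=3, swap nums[3],nums[6] → [-6, -5, -8, -7, 9, 2, 11, -2, 0, 3, -3, 8, 1]
j=7: nums[7]=-2 ≤ 1 → i=4, swap nums[4],nums[7] → [-6, -5, -8, -7, -2, 2, 11, 9, 0, 3, -3, 8, 1]
j=8: nums[8]=0 ≤ 1 → i=5, swap nums[5],nums[8] → [-6, -5, -8, -7, -2, 0, 11, 9, 2, 3, -3, 8, 1]
j=9: nums[9]=3 > 1 → no swap
j=10: nums[10]=-3 ≤ 1 → i=6, swap nums[6],nums[10] → [-6, -5, -8, -7, -2, 0, -3, 9, 2, 3, 11, 8, 1]
j=11: nums[11]=8 > 1 → no swap
final swap nums[7],nums[12] → [-6, -5, -8, -7, -2, 0, -3, 1, 2, 3, 11, 8, 9]; return 7
p = 7; k-1 = 6 < 7 ⇒ left

7; left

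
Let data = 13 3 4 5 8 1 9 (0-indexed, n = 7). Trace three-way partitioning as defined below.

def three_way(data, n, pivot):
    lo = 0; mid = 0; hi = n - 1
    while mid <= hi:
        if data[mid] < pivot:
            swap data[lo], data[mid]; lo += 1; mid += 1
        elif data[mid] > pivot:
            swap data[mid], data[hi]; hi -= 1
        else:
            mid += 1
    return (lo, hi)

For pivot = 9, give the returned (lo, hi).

pivot = 9; lo=0, mid=0, hi=6
data[mid]=13>9: swap data[0],data[6]; hi=5 → 9 3 4 5 8 1 13
data[mid]=9=9: mid=1
data[mid]=3<9: swap data[0],data[1]; lo=1,mid=2 → 3 9 4 5 8 1 13
data[mid]=4<9: swap data[1],data[2]; lo=2,mid=3 → 3 4 9 5 8 1 13
data[mid]=5<9: swap data[2],data[3]; lo=3,mid=4 → 3 4 5 9 8 1 13
data[mid]=8<9: swap data[3],data[4]; lo=4,mid=5 → 3 4 5 8 9 1 13
data[mid]=1<9: swap data[4],data[5]; lo=5,mid=6 → 3 4 5 8 1 9 13
end: lo=5, hi=5; data = 3 4 5 8 1 9 13

(5, 5)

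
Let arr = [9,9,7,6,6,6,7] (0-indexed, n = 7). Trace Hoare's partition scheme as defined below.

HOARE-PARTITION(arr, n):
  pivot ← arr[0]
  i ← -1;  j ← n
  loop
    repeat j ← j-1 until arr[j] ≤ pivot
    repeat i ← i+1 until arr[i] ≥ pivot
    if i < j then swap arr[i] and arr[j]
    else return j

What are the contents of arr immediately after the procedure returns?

[7,6,7,6,6,9,9]

pivot = arr[0] = 9; i = -1, j = 7
j→6 (arr[6]=7≤9), i→0 (arr[0]=9≥9); i<j, swap → [7,9,7,6,6,6,9]
j→5 (arr[5]=6≤9), i→1 (arr[1]=9≥9); i<j, swap → [7,6,7,6,6,9,9]
j→4, i→5; i≥j, return j=4. arr = [7,6,7,6,6,9,9]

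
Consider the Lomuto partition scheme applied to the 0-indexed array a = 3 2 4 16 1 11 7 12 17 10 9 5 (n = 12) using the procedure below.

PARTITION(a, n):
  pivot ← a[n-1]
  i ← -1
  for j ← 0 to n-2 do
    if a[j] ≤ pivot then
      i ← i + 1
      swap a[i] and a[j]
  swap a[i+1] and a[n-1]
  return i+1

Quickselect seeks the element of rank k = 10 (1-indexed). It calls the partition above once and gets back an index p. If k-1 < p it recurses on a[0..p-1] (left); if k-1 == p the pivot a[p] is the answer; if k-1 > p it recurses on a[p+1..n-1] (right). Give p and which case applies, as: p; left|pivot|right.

4; right

pivot=5, i=-1
j=0: 3≤5, i=0, swap(0,0) ⇒ 3 2 4 16 1 11 7 12 17 10 9 5
j=1: 2≤5, i=1, swap(1,1) ⇒ 3 2 4 16 1 11 7 12 17 10 9 5
j=2: 4≤5, i=2, swap(2,2) ⇒ 3 2 4 16 1 11 7 12 17 10 9 5
j=3: 16>5, skip
j=4: 1≤5, i=3, swap(3,4) ⇒ 3 2 4 1 16 11 7 12 17 10 9 5
j=5: 11>5, skip
j=6: 7>5, skip
j=7: 12>5, skip
j=8: 17>5, skip
j=9: 10>5, skip
j=10: 9>5, skip
swap(4,11) ⇒ 3 2 4 1 5 11 7 12 17 10 9 16; return 4
p = 4; k-1 = 9 > 4 ⇒ right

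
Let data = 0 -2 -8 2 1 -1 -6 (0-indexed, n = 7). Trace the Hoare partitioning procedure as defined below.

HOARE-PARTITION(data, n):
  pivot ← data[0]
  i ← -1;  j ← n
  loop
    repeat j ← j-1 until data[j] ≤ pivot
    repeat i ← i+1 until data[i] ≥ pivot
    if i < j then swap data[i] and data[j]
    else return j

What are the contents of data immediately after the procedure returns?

pivot=0
j stops at 6 (-6), i stops at 0 (0); swap ⇒ -6 -2 -8 2 1 -1 0
j stops at 5 (-1), i stops at 3 (2); swap ⇒ -6 -2 -8 -1 1 2 0
j stops at 3, i stops at 4; i≥j ⇒ return 3. data=-6 -2 -8 -1 1 2 0

-6 -2 -8 -1 1 2 0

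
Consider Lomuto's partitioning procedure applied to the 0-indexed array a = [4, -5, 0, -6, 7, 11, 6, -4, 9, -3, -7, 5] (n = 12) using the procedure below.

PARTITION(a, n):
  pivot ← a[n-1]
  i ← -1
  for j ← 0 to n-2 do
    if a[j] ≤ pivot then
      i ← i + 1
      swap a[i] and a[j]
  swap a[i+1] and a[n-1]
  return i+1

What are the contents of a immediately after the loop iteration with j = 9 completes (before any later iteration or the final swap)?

pivot = a[11] = 5; i = -1
j=0: a[0]=4 ≤ 5 → i=0, swap a[0],a[0] (no change) → [4, -5, 0, -6, 7, 11, 6, -4, 9, -3, -7, 5]
j=1: a[1]=-5 ≤ 5 → i=1, swap a[1],a[1] (no change) → [4, -5, 0, -6, 7, 11, 6, -4, 9, -3, -7, 5]
j=2: a[2]=0 ≤ 5 → i=2, swap a[2],a[2] (no change) → [4, -5, 0, -6, 7, 11, 6, -4, 9, -3, -7, 5]
j=3: a[3]=-6 ≤ 5 → i=3, swap a[3],a[3] (no change) → [4, -5, 0, -6, 7, 11, 6, -4, 9, -3, -7, 5]
j=4: a[4]=7 > 5 → no swap
j=5: a[5]=11 > 5 → no swap
j=6: a[6]=6 > 5 → no swap
j=7: a[7]=-4 ≤ 5 → i=4, swap a[4],a[7] → [4, -5, 0, -6, -4, 11, 6, 7, 9, -3, -7, 5]
j=8: a[8]=9 > 5 → no swap
j=9: a[9]=-3 ≤ 5 → i=5, swap a[5],a[9] → [4, -5, 0, -6, -4, -3, 6, 7, 9, 11, -7, 5]
(after j=9) a = [4, -5, 0, -6, -4, -3, 6, 7, 9, 11, -7, 5]

[4, -5, 0, -6, -4, -3, 6, 7, 9, 11, -7, 5]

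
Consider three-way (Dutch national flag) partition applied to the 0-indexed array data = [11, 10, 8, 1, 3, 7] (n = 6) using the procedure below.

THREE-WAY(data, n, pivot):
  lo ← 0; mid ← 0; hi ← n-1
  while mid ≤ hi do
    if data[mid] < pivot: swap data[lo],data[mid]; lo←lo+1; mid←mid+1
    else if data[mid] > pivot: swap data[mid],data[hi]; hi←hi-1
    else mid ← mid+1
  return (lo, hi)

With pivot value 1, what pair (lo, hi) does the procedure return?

pivot = 1; lo=0, mid=0, hi=5
data[mid]=11>1: swap data[0],data[5]; hi=4 → [7, 10, 8, 1, 3, 11]
data[mid]=7>1: swap data[0],data[4]; hi=3 → [3, 10, 8, 1, 7, 11]
data[mid]=3>1: swap data[0],data[3]; hi=2 → [1, 10, 8, 3, 7, 11]
data[mid]=1=1: mid=1
data[mid]=10>1: swap data[1],data[2]; hi=1 → [1, 8, 10, 3, 7, 11]
data[mid]=8>1: swap data[1],data[1]; hi=0 → [1, 8, 10, 3, 7, 11]
end: lo=0, hi=0; data = [1, 8, 10, 3, 7, 11]

(0, 0)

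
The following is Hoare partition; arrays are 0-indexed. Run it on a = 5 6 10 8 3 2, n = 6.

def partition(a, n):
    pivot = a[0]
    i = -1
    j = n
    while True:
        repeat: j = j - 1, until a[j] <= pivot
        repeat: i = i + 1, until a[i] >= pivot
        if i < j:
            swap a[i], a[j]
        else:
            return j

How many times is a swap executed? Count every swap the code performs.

2

pivot=5
j stops at 5 (2), i stops at 0 (5); swap ⇒ 2 6 10 8 3 5
j stops at 4 (3), i stops at 1 (6); swap ⇒ 2 3 10 8 6 5
j stops at 1, i stops at 2; i≥j ⇒ return 1. a=2 3 10 8 6 5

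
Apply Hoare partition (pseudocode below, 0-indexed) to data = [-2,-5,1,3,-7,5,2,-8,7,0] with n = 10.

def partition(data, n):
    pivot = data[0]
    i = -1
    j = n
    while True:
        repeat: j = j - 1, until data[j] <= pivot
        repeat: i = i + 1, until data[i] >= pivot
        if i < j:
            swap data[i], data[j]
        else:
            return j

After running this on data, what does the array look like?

pivot = data[0] = -2; i = -1, j = 10
j→7 (data[7]=-8≤-2), i→0 (data[0]=-2≥-2); i<j, swap → [-8,-5,1,3,-7,5,2,-2,7,0]
j→4 (data[4]=-7≤-2), i→2 (data[2]=1≥-2); i<j, swap → [-8,-5,-7,3,1,5,2,-2,7,0]
j→2, i→3; i≥j, return j=2. data = [-8,-5,-7,3,1,5,2,-2,7,0]

[-8,-5,-7,3,1,5,2,-2,7,0]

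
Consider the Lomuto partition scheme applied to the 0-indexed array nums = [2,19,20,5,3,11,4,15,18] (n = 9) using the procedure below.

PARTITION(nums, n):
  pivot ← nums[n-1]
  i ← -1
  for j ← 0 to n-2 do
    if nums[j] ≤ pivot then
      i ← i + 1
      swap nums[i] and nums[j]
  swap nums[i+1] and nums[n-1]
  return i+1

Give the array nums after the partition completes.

[2,5,3,11,4,15,18,19,20]

pivot = nums[8] = 18; i = -1
j=0: nums[0]=2 ≤ 18 → i=0, swap nums[0],nums[0] (no change) → [2,19,20,5,3,11,4,15,18]
j=1: nums[1]=19 > 18 → no swap
j=2: nums[2]=20 > 18 → no swap
j=3: nums[3]=5 ≤ 18 → i=1, swap nums[1],nums[3] → [2,5,20,19,3,11,4,15,18]
j=4: nums[4]=3 ≤ 18 → i=2, swap nums[2],nums[4] → [2,5,3,19,20,11,4,15,18]
j=5: nums[5]=11 ≤ 18 → i=3, swap nums[3],nums[5] → [2,5,3,11,20,19,4,15,18]
j=6: nums[6]=4 ≤ 18 → i=4, swap nums[4],nums[6] → [2,5,3,11,4,19,20,15,18]
j=7: nums[7]=15 ≤ 18 → i=5, swap nums[5],nums[7] → [2,5,3,11,4,15,20,19,18]
final swap nums[6],nums[8] → [2,5,3,11,4,15,18,19,20]; return 6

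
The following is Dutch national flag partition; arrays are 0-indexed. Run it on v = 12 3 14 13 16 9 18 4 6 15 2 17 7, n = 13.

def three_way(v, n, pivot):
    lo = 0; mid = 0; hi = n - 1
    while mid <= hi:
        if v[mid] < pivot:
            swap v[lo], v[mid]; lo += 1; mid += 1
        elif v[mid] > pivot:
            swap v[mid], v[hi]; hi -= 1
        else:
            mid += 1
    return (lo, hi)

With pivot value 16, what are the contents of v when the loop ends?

lo=0 mid=0 hi=12
12<16: swap(0,0), lo=1 mid=1 ⇒ 12 3 14 13 16 9 18 4 6 15 2 17 7
3<16: swap(1,1), lo=2 mid=2 ⇒ 12 3 14 13 16 9 18 4 6 15 2 17 7
14<16: swap(2,2), lo=3 mid=3 ⇒ 12 3 14 13 16 9 18 4 6 15 2 17 7
13<16: swap(3,3), lo=4 mid=4 ⇒ 12 3 14 13 16 9 18 4 6 15 2 17 7
16=16: mid=5
9<16: swap(4,5), lo=5 mid=6 ⇒ 12 3 14 13 9 16 18 4 6 15 2 17 7
18>16: swap(6,12), hi=11 ⇒ 12 3 14 13 9 16 7 4 6 15 2 17 18
7<16: swap(5,6), lo=6 mid=7 ⇒ 12 3 14 13 9 7 16 4 6 15 2 17 18
4<16: swap(6,7), lo=7 mid=8 ⇒ 12 3 14 13 9 7 4 16 6 15 2 17 18
6<16: swap(7,8), lo=8 mid=9 ⇒ 12 3 14 13 9 7 4 6 16 15 2 17 18
15<16: swap(8,9), lo=9 mid=10 ⇒ 12 3 14 13 9 7 4 6 15 16 2 17 18
2<16: swap(9,10), lo=10 mid=11 ⇒ 12 3 14 13 9 7 4 6 15 2 16 17 18
17>16: swap(11,11), hi=10 ⇒ 12 3 14 13 9 7 4 6 15 2 16 17 18
done. lo=10 hi=10; v=12 3 14 13 9 7 4 6 15 2 16 17 18

12 3 14 13 9 7 4 6 15 2 16 17 18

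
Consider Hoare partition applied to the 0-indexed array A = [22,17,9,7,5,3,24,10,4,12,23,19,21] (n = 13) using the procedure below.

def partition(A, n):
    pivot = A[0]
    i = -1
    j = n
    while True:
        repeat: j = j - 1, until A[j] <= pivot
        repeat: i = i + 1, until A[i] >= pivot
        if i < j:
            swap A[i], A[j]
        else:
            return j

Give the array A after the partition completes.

pivot = A[0] = 22; i = -1, j = 13
j→12 (A[12]=21≤22), i→0 (A[0]=22≥22); i<j, swap → [21,17,9,7,5,3,24,10,4,12,23,19,22]
j→11 (A[11]=19≤22), i→6 (A[6]=24≥22); i<j, swap → [21,17,9,7,5,3,19,10,4,12,23,24,22]
j→9, i→10; i≥j, return j=9. A = [21,17,9,7,5,3,19,10,4,12,23,24,22]

[21,17,9,7,5,3,19,10,4,12,23,24,22]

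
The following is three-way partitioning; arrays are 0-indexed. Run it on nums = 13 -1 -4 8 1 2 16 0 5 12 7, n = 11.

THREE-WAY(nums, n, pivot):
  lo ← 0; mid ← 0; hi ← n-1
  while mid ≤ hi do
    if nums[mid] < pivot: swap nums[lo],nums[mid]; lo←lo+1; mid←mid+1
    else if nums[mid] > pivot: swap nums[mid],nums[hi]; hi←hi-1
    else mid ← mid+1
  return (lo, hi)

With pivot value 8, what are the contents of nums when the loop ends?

lo=0 mid=0 hi=10
13>8: swap(0,10), hi=9 ⇒ 7 -1 -4 8 1 2 16 0 5 12 13
7<8: swap(0,0), lo=1 mid=1 ⇒ 7 -1 -4 8 1 2 16 0 5 12 13
-1<8: swap(1,1), lo=2 mid=2 ⇒ 7 -1 -4 8 1 2 16 0 5 12 13
-4<8: swap(2,2), lo=3 mid=3 ⇒ 7 -1 -4 8 1 2 16 0 5 12 13
8=8: mid=4
1<8: swap(3,4), lo=4 mid=5 ⇒ 7 -1 -4 1 8 2 16 0 5 12 13
2<8: swap(4,5), lo=5 mid=6 ⇒ 7 -1 -4 1 2 8 16 0 5 12 13
16>8: swap(6,9), hi=8 ⇒ 7 -1 -4 1 2 8 12 0 5 16 13
12>8: swap(6,8), hi=7 ⇒ 7 -1 -4 1 2 8 5 0 12 16 13
5<8: swap(5,6), lo=6 mid=7 ⇒ 7 -1 -4 1 2 5 8 0 12 16 13
0<8: swap(6,7), lo=7 mid=8 ⇒ 7 -1 -4 1 2 5 0 8 12 16 13
done. lo=7 hi=7; nums=7 -1 -4 1 2 5 0 8 12 16 13

7 -1 -4 1 2 5 0 8 12 16 13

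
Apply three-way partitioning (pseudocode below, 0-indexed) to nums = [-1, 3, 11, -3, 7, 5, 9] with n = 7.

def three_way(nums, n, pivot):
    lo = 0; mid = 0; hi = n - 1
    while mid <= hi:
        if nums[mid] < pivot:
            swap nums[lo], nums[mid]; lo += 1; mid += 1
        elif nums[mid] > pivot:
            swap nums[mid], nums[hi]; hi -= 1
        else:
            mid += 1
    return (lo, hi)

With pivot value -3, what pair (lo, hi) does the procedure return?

lo=0 mid=0 hi=6
-1>-3: swap(0,6), hi=5 ⇒ [9, 3, 11, -3, 7, 5, -1]
9>-3: swap(0,5), hi=4 ⇒ [5, 3, 11, -3, 7, 9, -1]
5>-3: swap(0,4), hi=3 ⇒ [7, 3, 11, -3, 5, 9, -1]
7>-3: swap(0,3), hi=2 ⇒ [-3, 3, 11, 7, 5, 9, -1]
-3=-3: mid=1
3>-3: swap(1,2), hi=1 ⇒ [-3, 11, 3, 7, 5, 9, -1]
11>-3: swap(1,1), hi=0 ⇒ [-3, 11, 3, 7, 5, 9, -1]
done. lo=0 hi=0; nums=[-3, 11, 3, 7, 5, 9, -1]

(0, 0)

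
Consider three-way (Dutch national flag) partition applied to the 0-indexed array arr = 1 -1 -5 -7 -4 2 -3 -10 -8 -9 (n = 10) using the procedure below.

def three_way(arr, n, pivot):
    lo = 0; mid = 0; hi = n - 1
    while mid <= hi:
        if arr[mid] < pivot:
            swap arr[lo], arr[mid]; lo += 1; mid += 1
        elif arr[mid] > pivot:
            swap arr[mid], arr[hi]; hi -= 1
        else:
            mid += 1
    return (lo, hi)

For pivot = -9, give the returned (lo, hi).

(1, 1)

lo=0 mid=0 hi=9
1>-9: swap(0,9), hi=8 ⇒ -9 -1 -5 -7 -4 2 -3 -10 -8 1
-9=-9: mid=1
-1>-9: swap(1,8), hi=7 ⇒ -9 -8 -5 -7 -4 2 -3 -10 -1 1
-8>-9: swap(1,7), hi=6 ⇒ -9 -10 -5 -7 -4 2 -3 -8 -1 1
-10<-9: swap(0,1), lo=1 mid=2 ⇒ -10 -9 -5 -7 -4 2 -3 -8 -1 1
-5>-9: swap(2,6), hi=5 ⇒ -10 -9 -3 -7 -4 2 -5 -8 -1 1
-3>-9: swap(2,5), hi=4 ⇒ -10 -9 2 -7 -4 -3 -5 -8 -1 1
2>-9: swap(2,4), hi=3 ⇒ -10 -9 -4 -7 2 -3 -5 -8 -1 1
-4>-9: swap(2,3), hi=2 ⇒ -10 -9 -7 -4 2 -3 -5 -8 -1 1
-7>-9: swap(2,2), hi=1 ⇒ -10 -9 -7 -4 2 -3 -5 -8 -1 1
done. lo=1 hi=1; arr=-10 -9 -7 -4 2 -3 -5 -8 -1 1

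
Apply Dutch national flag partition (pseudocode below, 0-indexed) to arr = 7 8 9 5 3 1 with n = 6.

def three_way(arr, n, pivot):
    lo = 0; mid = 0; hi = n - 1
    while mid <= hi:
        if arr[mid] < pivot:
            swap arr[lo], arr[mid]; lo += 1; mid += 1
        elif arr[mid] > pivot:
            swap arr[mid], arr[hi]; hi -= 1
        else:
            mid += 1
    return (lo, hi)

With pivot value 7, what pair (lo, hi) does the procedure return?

pivot = 7; lo=0, mid=0, hi=5
arr[mid]=7=7: mid=1
arr[mid]=8>7: swap arr[1],arr[5]; hi=4 → 7 1 9 5 3 8
arr[mid]=1<7: swap arr[0],arr[1]; lo=1,mid=2 → 1 7 9 5 3 8
arr[mid]=9>7: swap arr[2],arr[4]; hi=3 → 1 7 3 5 9 8
arr[mid]=3<7: swap arr[1],arr[2]; lo=2,mid=3 → 1 3 7 5 9 8
arr[mid]=5<7: swap arr[2],arr[3]; lo=3,mid=4 → 1 3 5 7 9 8
end: lo=3, hi=3; arr = 1 3 5 7 9 8

(3, 3)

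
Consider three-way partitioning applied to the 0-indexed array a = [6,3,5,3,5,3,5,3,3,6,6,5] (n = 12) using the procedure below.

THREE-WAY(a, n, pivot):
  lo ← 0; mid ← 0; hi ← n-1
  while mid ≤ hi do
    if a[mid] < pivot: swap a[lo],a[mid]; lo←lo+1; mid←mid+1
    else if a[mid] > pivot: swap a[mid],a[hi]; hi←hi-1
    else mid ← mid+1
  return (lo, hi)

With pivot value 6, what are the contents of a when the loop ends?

lo=0 mid=0 hi=11
6=6: mid=1
3<6: swap(0,1), lo=1 mid=2 ⇒ [3,6,5,3,5,3,5,3,3,6,6,5]
5<6: swap(1,2), lo=2 mid=3 ⇒ [3,5,6,3,5,3,5,3,3,6,6,5]
3<6: swap(2,3), lo=3 mid=4 ⇒ [3,5,3,6,5,3,5,3,3,6,6,5]
5<6: swap(3,4), lo=4 mid=5 ⇒ [3,5,3,5,6,3,5,3,3,6,6,5]
3<6: swap(4,5), lo=5 mid=6 ⇒ [3,5,3,5,3,6,5,3,3,6,6,5]
5<6: swap(5,6), lo=6 mid=7 ⇒ [3,5,3,5,3,5,6,3,3,6,6,5]
3<6: swap(6,7), lo=7 mid=8 ⇒ [3,5,3,5,3,5,3,6,3,6,6,5]
3<6: swap(7,8), lo=8 mid=9 ⇒ [3,5,3,5,3,5,3,3,6,6,6,5]
6=6: mid=10
6=6: mid=11
5<6: swap(8,11), lo=9 mid=12 ⇒ [3,5,3,5,3,5,3,3,5,6,6,6]
done. lo=9 hi=11; a=[3,5,3,5,3,5,3,3,5,6,6,6]

[3,5,3,5,3,5,3,3,5,6,6,6]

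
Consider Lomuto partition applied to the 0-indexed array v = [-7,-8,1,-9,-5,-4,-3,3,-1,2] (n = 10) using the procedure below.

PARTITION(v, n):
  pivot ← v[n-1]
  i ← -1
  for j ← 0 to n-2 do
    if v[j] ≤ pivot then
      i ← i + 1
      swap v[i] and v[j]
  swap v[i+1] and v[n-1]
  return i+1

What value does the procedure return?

8

pivot=2, i=-1
j=0: -7≤2, i=0, swap(0,0) ⇒ [-7,-8,1,-9,-5,-4,-3,3,-1,2]
j=1: -8≤2, i=1, swap(1,1) ⇒ [-7,-8,1,-9,-5,-4,-3,3,-1,2]
j=2: 1≤2, i=2, swap(2,2) ⇒ [-7,-8,1,-9,-5,-4,-3,3,-1,2]
j=3: -9≤2, i=3, swap(3,3) ⇒ [-7,-8,1,-9,-5,-4,-3,3,-1,2]
j=4: -5≤2, i=4, swap(4,4) ⇒ [-7,-8,1,-9,-5,-4,-3,3,-1,2]
j=5: -4≤2, i=5, swap(5,5) ⇒ [-7,-8,1,-9,-5,-4,-3,3,-1,2]
j=6: -3≤2, i=6, swap(6,6) ⇒ [-7,-8,1,-9,-5,-4,-3,3,-1,2]
j=7: 3>2, skip
j=8: -1≤2, i=7, swap(7,8) ⇒ [-7,-8,1,-9,-5,-4,-3,-1,3,2]
swap(8,9) ⇒ [-7,-8,1,-9,-5,-4,-3,-1,2,3]; return 8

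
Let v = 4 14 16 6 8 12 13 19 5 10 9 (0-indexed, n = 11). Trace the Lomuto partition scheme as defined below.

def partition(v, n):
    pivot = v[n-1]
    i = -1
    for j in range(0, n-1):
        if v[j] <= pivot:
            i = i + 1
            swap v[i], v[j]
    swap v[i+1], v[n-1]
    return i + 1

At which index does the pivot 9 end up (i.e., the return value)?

4

pivot = v[10] = 9; i = -1
j=0: v[0]=4 ≤ 9 → i=0, swap v[0],v[0] (no change) → 4 14 16 6 8 12 13 19 5 10 9
j=1: v[1]=14 > 9 → no swap
j=2: v[2]=16 > 9 → no swap
j=3: v[3]=6 ≤ 9 → i=1, swap v[1],v[3] → 4 6 16 14 8 12 13 19 5 10 9
j=4: v[4]=8 ≤ 9 → i=2, swap v[2],v[4] → 4 6 8 14 16 12 13 19 5 10 9
j=5: v[5]=12 > 9 → no swap
j=6: v[6]=13 > 9 → no swap
j=7: v[7]=19 > 9 → no swap
j=8: v[8]=5 ≤ 9 → i=3, swap v[3],v[8] → 4 6 8 5 16 12 13 19 14 10 9
j=9: v[9]=10 > 9 → no swap
final swap v[4],v[10] → 4 6 8 5 9 12 13 19 14 10 16; return 4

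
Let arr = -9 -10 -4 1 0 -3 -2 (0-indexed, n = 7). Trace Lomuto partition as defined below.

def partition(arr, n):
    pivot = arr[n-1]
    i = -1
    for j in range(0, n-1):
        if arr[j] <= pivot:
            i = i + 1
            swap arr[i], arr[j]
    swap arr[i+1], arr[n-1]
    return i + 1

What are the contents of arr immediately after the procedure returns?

pivot = arr[6] = -2; i = -1
j=0: arr[0]=-9 ≤ -2 → i=0, swap arr[0],arr[0] (no change) → -9 -10 -4 1 0 -3 -2
j=1: arr[1]=-10 ≤ -2 → i=1, swap arr[1],arr[1] (no change) → -9 -10 -4 1 0 -3 -2
j=2: arr[2]=-4 ≤ -2 → i=2, swap arr[2],arr[2] (no change) → -9 -10 -4 1 0 -3 -2
j=3: arr[3]=1 > -2 → no swap
j=4: arr[4]=0 > -2 → no swap
j=5: arr[5]=-3 ≤ -2 → i=3, swap arr[3],arr[5] → -9 -10 -4 -3 0 1 -2
final swap arr[4],arr[6] → -9 -10 -4 -3 -2 1 0; return 4

-9 -10 -4 -3 -2 1 0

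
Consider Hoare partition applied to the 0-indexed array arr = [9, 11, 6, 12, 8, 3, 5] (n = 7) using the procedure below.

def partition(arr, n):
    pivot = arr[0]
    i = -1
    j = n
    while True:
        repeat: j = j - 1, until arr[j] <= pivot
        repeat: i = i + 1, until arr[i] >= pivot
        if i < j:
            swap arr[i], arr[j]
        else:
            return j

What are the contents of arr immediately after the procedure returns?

[5, 3, 6, 8, 12, 11, 9]

pivot = arr[0] = 9; i = -1, j = 7
j→6 (arr[6]=5≤9), i→0 (arr[0]=9≥9); i<j, swap → [5, 11, 6, 12, 8, 3, 9]
j→5 (arr[5]=3≤9), i→1 (arr[1]=11≥9); i<j, swap → [5, 3, 6, 12, 8, 11, 9]
j→4 (arr[4]=8≤9), i→3 (arr[3]=12≥9); i<j, swap → [5, 3, 6, 8, 12, 11, 9]
j→3, i→4; i≥j, return j=3. arr = [5, 3, 6, 8, 12, 11, 9]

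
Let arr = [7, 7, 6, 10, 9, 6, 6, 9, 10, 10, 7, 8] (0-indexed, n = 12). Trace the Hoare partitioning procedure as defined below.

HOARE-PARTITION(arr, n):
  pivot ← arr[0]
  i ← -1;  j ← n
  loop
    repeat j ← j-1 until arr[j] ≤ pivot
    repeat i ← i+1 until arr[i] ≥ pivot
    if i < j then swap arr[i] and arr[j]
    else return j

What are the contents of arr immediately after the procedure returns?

[7, 6, 6, 6, 9, 10, 7, 9, 10, 10, 7, 8]

pivot = arr[0] = 7; i = -1, j = 12
j→10 (arr[10]=7≤7), i→0 (arr[0]=7≥7); i<j, swap → [7, 7, 6, 10, 9, 6, 6, 9, 10, 10, 7, 8]
j→6 (arr[6]=6≤7), i→1 (arr[1]=7≥7); i<j, swap → [7, 6, 6, 10, 9, 6, 7, 9, 10, 10, 7, 8]
j→5 (arr[5]=6≤7), i→3 (arr[3]=10≥7); i<j, swap → [7, 6, 6, 6, 9, 10, 7, 9, 10, 10, 7, 8]
j→3, i→4; i≥j, return j=3. arr = [7, 6, 6, 6, 9, 10, 7, 9, 10, 10, 7, 8]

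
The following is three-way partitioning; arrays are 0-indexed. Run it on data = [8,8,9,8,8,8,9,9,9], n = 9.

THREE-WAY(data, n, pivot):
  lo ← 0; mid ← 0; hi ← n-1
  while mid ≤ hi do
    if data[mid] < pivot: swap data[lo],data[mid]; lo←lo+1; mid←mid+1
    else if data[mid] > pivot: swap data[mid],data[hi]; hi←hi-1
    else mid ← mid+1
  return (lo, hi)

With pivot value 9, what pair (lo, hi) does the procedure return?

pivot = 9; lo=0, mid=0, hi=8
data[mid]=8<9: swap data[0],data[0]; lo=1,mid=1 → [8,8,9,8,8,8,9,9,9]
data[mid]=8<9: swap data[1],data[1]; lo=2,mid=2 → [8,8,9,8,8,8,9,9,9]
data[mid]=9=9: mid=3
data[mid]=8<9: swap data[2],data[3]; lo=3,mid=4 → [8,8,8,9,8,8,9,9,9]
data[mid]=8<9: swap data[3],data[4]; lo=4,mid=5 → [8,8,8,8,9,8,9,9,9]
data[mid]=8<9: swap data[4],data[5]; lo=5,mid=6 → [8,8,8,8,8,9,9,9,9]
data[mid]=9=9: mid=7
data[mid]=9=9: mid=8
data[mid]=9=9: mid=9
end: lo=5, hi=8; data = [8,8,8,8,8,9,9,9,9]

(5, 8)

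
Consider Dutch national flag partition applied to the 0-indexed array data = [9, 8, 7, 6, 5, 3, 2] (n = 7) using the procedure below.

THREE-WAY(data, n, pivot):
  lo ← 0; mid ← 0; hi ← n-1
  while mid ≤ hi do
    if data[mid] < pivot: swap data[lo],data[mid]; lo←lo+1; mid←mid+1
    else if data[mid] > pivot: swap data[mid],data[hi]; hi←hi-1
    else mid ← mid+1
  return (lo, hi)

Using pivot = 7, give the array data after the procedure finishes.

lo=0 mid=0 hi=6
9>7: swap(0,6), hi=5 ⇒ [2, 8, 7, 6, 5, 3, 9]
2<7: swap(0,0), lo=1 mid=1 ⇒ [2, 8, 7, 6, 5, 3, 9]
8>7: swap(1,5), hi=4 ⇒ [2, 3, 7, 6, 5, 8, 9]
3<7: swap(1,1), lo=2 mid=2 ⇒ [2, 3, 7, 6, 5, 8, 9]
7=7: mid=3
6<7: swap(2,3), lo=3 mid=4 ⇒ [2, 3, 6, 7, 5, 8, 9]
5<7: swap(3,4), lo=4 mid=5 ⇒ [2, 3, 6, 5, 7, 8, 9]
done. lo=4 hi=4; data=[2, 3, 6, 5, 7, 8, 9]

[2, 3, 6, 5, 7, 8, 9]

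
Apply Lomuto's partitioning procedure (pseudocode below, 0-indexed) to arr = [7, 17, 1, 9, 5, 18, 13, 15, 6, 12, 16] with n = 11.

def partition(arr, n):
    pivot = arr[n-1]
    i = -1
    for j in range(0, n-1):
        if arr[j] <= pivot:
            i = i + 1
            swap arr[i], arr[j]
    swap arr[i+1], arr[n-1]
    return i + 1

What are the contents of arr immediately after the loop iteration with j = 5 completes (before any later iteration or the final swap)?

[7, 1, 9, 5, 17, 18, 13, 15, 6, 12, 16]

pivot = arr[10] = 16; i = -1
j=0: arr[0]=7 ≤ 16 → i=0, swap arr[0],arr[0] (no change) → [7, 17, 1, 9, 5, 18, 13, 15, 6, 12, 16]
j=1: arr[1]=17 > 16 → no swap
j=2: arr[2]=1 ≤ 16 → i=1, swap arr[1],arr[2] → [7, 1, 17, 9, 5, 18, 13, 15, 6, 12, 16]
j=3: arr[3]=9 ≤ 16 → i=2, swap arr[2],arr[3] → [7, 1, 9, 17, 5, 18, 13, 15, 6, 12, 16]
j=4: arr[4]=5 ≤ 16 → i=3, swap arr[3],arr[4] → [7, 1, 9, 5, 17, 18, 13, 15, 6, 12, 16]
j=5: arr[5]=18 > 16 → no swap
(after j=5) arr = [7, 1, 9, 5, 17, 18, 13, 15, 6, 12, 16]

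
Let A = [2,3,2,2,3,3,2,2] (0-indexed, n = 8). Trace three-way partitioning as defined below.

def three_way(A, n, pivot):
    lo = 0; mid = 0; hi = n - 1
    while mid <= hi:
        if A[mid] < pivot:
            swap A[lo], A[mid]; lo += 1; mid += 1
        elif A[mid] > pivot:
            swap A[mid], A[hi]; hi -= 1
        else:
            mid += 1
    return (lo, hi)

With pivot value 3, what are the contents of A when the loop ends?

pivot = 3; lo=0, mid=0, hi=7
A[mid]=2<3: swap A[0],A[0]; lo=1,mid=1 → [2,3,2,2,3,3,2,2]
A[mid]=3=3: mid=2
A[mid]=2<3: swap A[1],A[2]; lo=2,mid=3 → [2,2,3,2,3,3,2,2]
A[mid]=2<3: swap A[2],A[3]; lo=3,mid=4 → [2,2,2,3,3,3,2,2]
A[mid]=3=3: mid=5
A[mid]=3=3: mid=6
A[mid]=2<3: swap A[3],A[6]; lo=4,mid=7 → [2,2,2,2,3,3,3,2]
A[mid]=2<3: swap A[4],A[7]; lo=5,mid=8 → [2,2,2,2,2,3,3,3]
end: lo=5, hi=7; A = [2,2,2,2,2,3,3,3]

[2,2,2,2,2,3,3,3]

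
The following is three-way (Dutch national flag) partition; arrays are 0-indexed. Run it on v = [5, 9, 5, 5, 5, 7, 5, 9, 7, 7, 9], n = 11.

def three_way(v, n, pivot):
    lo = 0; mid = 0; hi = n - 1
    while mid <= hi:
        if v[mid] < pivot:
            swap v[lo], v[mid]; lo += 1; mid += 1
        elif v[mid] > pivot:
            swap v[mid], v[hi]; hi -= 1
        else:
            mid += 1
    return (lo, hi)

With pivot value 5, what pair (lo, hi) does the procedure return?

(0, 4)

pivot = 5; lo=0, mid=0, hi=10
v[mid]=5=5: mid=1
v[mid]=9>5: swap v[1],v[10]; hi=9 → [5, 9, 5, 5, 5, 7, 5, 9, 7, 7, 9]
v[mid]=9>5: swap v[1],v[9]; hi=8 → [5, 7, 5, 5, 5, 7, 5, 9, 7, 9, 9]
v[mid]=7>5: swap v[1],v[8]; hi=7 → [5, 7, 5, 5, 5, 7, 5, 9, 7, 9, 9]
v[mid]=7>5: swap v[1],v[7]; hi=6 → [5, 9, 5, 5, 5, 7, 5, 7, 7, 9, 9]
v[mid]=9>5: swap v[1],v[6]; hi=5 → [5, 5, 5, 5, 5, 7, 9, 7, 7, 9, 9]
v[mid]=5=5: mid=2
v[mid]=5=5: mid=3
v[mid]=5=5: mid=4
v[mid]=5=5: mid=5
v[mid]=7>5: swap v[5],v[5]; hi=4 → [5, 5, 5, 5, 5, 7, 9, 7, 7, 9, 9]
end: lo=0, hi=4; v = [5, 5, 5, 5, 5, 7, 9, 7, 7, 9, 9]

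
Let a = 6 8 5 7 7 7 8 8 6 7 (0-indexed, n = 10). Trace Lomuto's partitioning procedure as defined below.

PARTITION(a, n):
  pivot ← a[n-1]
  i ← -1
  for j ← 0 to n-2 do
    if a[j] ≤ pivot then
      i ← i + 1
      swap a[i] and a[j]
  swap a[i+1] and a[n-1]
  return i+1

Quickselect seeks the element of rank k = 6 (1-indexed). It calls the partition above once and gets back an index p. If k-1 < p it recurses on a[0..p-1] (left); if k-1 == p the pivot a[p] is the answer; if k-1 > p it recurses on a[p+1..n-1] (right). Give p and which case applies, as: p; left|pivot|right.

6; left

pivot=7, i=-1
j=0: 6≤7, i=0, swap(0,0) ⇒ 6 8 5 7 7 7 8 8 6 7
j=1: 8>7, skip
j=2: 5≤7, i=1, swap(1,2) ⇒ 6 5 8 7 7 7 8 8 6 7
j=3: 7≤7, i=2, swap(2,3) ⇒ 6 5 7 8 7 7 8 8 6 7
j=4: 7≤7, i=3, swap(3,4) ⇒ 6 5 7 7 8 7 8 8 6 7
j=5: 7≤7, i=4, swap(4,5) ⇒ 6 5 7 7 7 8 8 8 6 7
j=6: 8>7, skip
j=7: 8>7, skip
j=8: 6≤7, i=5, swap(5,8) ⇒ 6 5 7 7 7 6 8 8 8 7
swap(6,9) ⇒ 6 5 7 7 7 6 7 8 8 8; return 6
p = 6; k-1 = 5 < 6 ⇒ left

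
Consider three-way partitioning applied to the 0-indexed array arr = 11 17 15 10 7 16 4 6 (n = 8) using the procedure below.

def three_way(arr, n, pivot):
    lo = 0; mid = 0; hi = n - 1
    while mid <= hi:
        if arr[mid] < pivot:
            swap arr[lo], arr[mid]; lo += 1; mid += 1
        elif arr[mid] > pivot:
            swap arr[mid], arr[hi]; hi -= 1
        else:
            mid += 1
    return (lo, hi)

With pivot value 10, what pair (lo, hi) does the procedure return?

pivot = 10; lo=0, mid=0, hi=7
arr[mid]=11>10: swap arr[0],arr[7]; hi=6 → 6 17 15 10 7 16 4 11
arr[mid]=6<10: swap arr[0],arr[0]; lo=1,mid=1 → 6 17 15 10 7 16 4 11
arr[mid]=17>10: swap arr[1],arr[6]; hi=5 → 6 4 15 10 7 16 17 11
arr[mid]=4<10: swap arr[1],arr[1]; lo=2,mid=2 → 6 4 15 10 7 16 17 11
arr[mid]=15>10: swap arr[2],arr[5]; hi=4 → 6 4 16 10 7 15 17 11
arr[mid]=16>10: swap arr[2],arr[4]; hi=3 → 6 4 7 10 16 15 17 11
arr[mid]=7<10: swap arr[2],arr[2]; lo=3,mid=3 → 6 4 7 10 16 15 17 11
arr[mid]=10=10: mid=4
end: lo=3, hi=3; arr = 6 4 7 10 16 15 17 11

(3, 3)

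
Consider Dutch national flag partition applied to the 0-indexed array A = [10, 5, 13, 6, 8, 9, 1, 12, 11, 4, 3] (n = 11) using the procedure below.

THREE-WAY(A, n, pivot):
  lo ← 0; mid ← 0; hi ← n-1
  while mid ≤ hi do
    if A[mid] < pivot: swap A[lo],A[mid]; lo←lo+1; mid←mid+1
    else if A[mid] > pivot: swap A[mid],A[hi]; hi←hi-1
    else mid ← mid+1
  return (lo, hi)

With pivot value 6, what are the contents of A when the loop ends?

[3, 5, 4, 1, 6, 9, 12, 11, 8, 13, 10]

lo=0 mid=0 hi=10
10>6: swap(0,10), hi=9 ⇒ [3, 5, 13, 6, 8, 9, 1, 12, 11, 4, 10]
3<6: swap(0,0), lo=1 mid=1 ⇒ [3, 5, 13, 6, 8, 9, 1, 12, 11, 4, 10]
5<6: swap(1,1), lo=2 mid=2 ⇒ [3, 5, 13, 6, 8, 9, 1, 12, 11, 4, 10]
13>6: swap(2,9), hi=8 ⇒ [3, 5, 4, 6, 8, 9, 1, 12, 11, 13, 10]
4<6: swap(2,2), lo=3 mid=3 ⇒ [3, 5, 4, 6, 8, 9, 1, 12, 11, 13, 10]
6=6: mid=4
8>6: swap(4,8), hi=7 ⇒ [3, 5, 4, 6, 11, 9, 1, 12, 8, 13, 10]
11>6: swap(4,7), hi=6 ⇒ [3, 5, 4, 6, 12, 9, 1, 11, 8, 13, 10]
12>6: swap(4,6), hi=5 ⇒ [3, 5, 4, 6, 1, 9, 12, 11, 8, 13, 10]
1<6: swap(3,4), lo=4 mid=5 ⇒ [3, 5, 4, 1, 6, 9, 12, 11, 8, 13, 10]
9>6: swap(5,5), hi=4 ⇒ [3, 5, 4, 1, 6, 9, 12, 11, 8, 13, 10]
done. lo=4 hi=4; A=[3, 5, 4, 1, 6, 9, 12, 11, 8, 13, 10]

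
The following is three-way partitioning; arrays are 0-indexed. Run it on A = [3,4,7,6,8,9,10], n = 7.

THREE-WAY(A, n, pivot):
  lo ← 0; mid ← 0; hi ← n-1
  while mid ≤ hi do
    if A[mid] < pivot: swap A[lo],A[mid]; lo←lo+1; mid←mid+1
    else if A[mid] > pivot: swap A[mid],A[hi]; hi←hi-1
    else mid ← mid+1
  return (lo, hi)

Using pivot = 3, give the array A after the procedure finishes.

[3,7,6,8,9,10,4]

pivot = 3; lo=0, mid=0, hi=6
A[mid]=3=3: mid=1
A[mid]=4>3: swap A[1],A[6]; hi=5 → [3,10,7,6,8,9,4]
A[mid]=10>3: swap A[1],A[5]; hi=4 → [3,9,7,6,8,10,4]
A[mid]=9>3: swap A[1],A[4]; hi=3 → [3,8,7,6,9,10,4]
A[mid]=8>3: swap A[1],A[3]; hi=2 → [3,6,7,8,9,10,4]
A[mid]=6>3: swap A[1],A[2]; hi=1 → [3,7,6,8,9,10,4]
A[mid]=7>3: swap A[1],A[1]; hi=0 → [3,7,6,8,9,10,4]
end: lo=0, hi=0; A = [3,7,6,8,9,10,4]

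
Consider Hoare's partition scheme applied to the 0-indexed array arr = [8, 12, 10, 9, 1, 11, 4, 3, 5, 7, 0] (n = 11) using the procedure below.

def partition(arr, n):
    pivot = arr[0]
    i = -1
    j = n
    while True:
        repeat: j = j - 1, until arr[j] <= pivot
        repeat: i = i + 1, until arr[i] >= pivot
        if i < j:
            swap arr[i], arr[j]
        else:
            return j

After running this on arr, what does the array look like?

pivot=8
j stops at 10 (0), i stops at 0 (8); swap ⇒ [0, 12, 10, 9, 1, 11, 4, 3, 5, 7, 8]
j stops at 9 (7), i stops at 1 (12); swap ⇒ [0, 7, 10, 9, 1, 11, 4, 3, 5, 12, 8]
j stops at 8 (5), i stops at 2 (10); swap ⇒ [0, 7, 5, 9, 1, 11, 4, 3, 10, 12, 8]
j stops at 7 (3), i stops at 3 (9); swap ⇒ [0, 7, 5, 3, 1, 11, 4, 9, 10, 12, 8]
j stops at 6 (4), i stops at 5 (11); swap ⇒ [0, 7, 5, 3, 1, 4, 11, 9, 10, 12, 8]
j stops at 5, i stops at 6; i≥j ⇒ return 5. arr=[0, 7, 5, 3, 1, 4, 11, 9, 10, 12, 8]

[0, 7, 5, 3, 1, 4, 11, 9, 10, 12, 8]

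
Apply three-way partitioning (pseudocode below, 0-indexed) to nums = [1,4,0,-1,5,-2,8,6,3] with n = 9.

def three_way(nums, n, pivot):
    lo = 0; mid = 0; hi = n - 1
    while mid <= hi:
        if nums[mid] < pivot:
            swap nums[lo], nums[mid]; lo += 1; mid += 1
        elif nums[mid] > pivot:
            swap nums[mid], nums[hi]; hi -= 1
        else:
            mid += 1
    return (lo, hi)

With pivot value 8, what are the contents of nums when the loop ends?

lo=0 mid=0 hi=8
1<8: swap(0,0), lo=1 mid=1 ⇒ [1,4,0,-1,5,-2,8,6,3]
4<8: swap(1,1), lo=2 mid=2 ⇒ [1,4,0,-1,5,-2,8,6,3]
0<8: swap(2,2), lo=3 mid=3 ⇒ [1,4,0,-1,5,-2,8,6,3]
-1<8: swap(3,3), lo=4 mid=4 ⇒ [1,4,0,-1,5,-2,8,6,3]
5<8: swap(4,4), lo=5 mid=5 ⇒ [1,4,0,-1,5,-2,8,6,3]
-2<8: swap(5,5), lo=6 mid=6 ⇒ [1,4,0,-1,5,-2,8,6,3]
8=8: mid=7
6<8: swap(6,7), lo=7 mid=8 ⇒ [1,4,0,-1,5,-2,6,8,3]
3<8: swap(7,8), lo=8 mid=9 ⇒ [1,4,0,-1,5,-2,6,3,8]
done. lo=8 hi=8; nums=[1,4,0,-1,5,-2,6,3,8]

[1,4,0,-1,5,-2,6,3,8]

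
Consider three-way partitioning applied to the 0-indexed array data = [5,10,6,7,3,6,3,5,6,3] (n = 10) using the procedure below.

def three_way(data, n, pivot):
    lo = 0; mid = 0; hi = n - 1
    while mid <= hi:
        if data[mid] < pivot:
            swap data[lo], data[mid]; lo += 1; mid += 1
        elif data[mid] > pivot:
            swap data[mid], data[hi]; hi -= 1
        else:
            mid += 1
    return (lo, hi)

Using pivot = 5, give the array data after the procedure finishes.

pivot = 5; lo=0, mid=0, hi=9
data[mid]=5=5: mid=1
data[mid]=10>5: swap data[1],data[9]; hi=8 → [5,3,6,7,3,6,3,5,6,10]
data[mid]=3<5: swap data[0],data[1]; lo=1,mid=2 → [3,5,6,7,3,6,3,5,6,10]
data[mid]=6>5: swap data[2],data[8]; hi=7 → [3,5,6,7,3,6,3,5,6,10]
data[mid]=6>5: swap data[2],data[7]; hi=6 → [3,5,5,7,3,6,3,6,6,10]
data[mid]=5=5: mid=3
data[mid]=7>5: swap data[3],data[6]; hi=5 → [3,5,5,3,3,6,7,6,6,10]
data[mid]=3<5: swap data[1],data[3]; lo=2,mid=4 → [3,3,5,5,3,6,7,6,6,10]
data[mid]=3<5: swap data[2],data[4]; lo=3,mid=5 → [3,3,3,5,5,6,7,6,6,10]
data[mid]=6>5: swap data[5],data[5]; hi=4 → [3,3,3,5,5,6,7,6,6,10]
end: lo=3, hi=4; data = [3,3,3,5,5,6,7,6,6,10]

[3,3,3,5,5,6,7,6,6,10]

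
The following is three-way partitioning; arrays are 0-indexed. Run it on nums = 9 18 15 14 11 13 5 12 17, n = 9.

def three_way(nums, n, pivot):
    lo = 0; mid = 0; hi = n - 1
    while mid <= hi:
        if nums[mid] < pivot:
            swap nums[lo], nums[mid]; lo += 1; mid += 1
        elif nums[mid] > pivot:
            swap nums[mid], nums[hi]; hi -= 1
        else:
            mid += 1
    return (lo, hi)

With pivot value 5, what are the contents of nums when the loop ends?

5 15 14 11 13 18 12 17 9

lo=0 mid=0 hi=8
9>5: swap(0,8), hi=7 ⇒ 17 18 15 14 11 13 5 12 9
17>5: swap(0,7), hi=6 ⇒ 12 18 15 14 11 13 5 17 9
12>5: swap(0,6), hi=5 ⇒ 5 18 15 14 11 13 12 17 9
5=5: mid=1
18>5: swap(1,5), hi=4 ⇒ 5 13 15 14 11 18 12 17 9
13>5: swap(1,4), hi=3 ⇒ 5 11 15 14 13 18 12 17 9
11>5: swap(1,3), hi=2 ⇒ 5 14 15 11 13 18 12 17 9
14>5: swap(1,2), hi=1 ⇒ 5 15 14 11 13 18 12 17 9
15>5: swap(1,1), hi=0 ⇒ 5 15 14 11 13 18 12 17 9
done. lo=0 hi=0; nums=5 15 14 11 13 18 12 17 9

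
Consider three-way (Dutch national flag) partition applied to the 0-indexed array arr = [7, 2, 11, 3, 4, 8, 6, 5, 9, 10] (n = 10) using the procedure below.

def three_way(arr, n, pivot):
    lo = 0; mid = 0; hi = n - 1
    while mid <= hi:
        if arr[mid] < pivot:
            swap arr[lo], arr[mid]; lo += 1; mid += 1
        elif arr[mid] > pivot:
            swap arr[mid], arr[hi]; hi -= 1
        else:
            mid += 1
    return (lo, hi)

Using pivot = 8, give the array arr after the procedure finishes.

pivot = 8; lo=0, mid=0, hi=9
arr[mid]=7<8: swap arr[0],arr[0]; lo=1,mid=1 → [7, 2, 11, 3, 4, 8, 6, 5, 9, 10]
arr[mid]=2<8: swap arr[1],arr[1]; lo=2,mid=2 → [7, 2, 11, 3, 4, 8, 6, 5, 9, 10]
arr[mid]=11>8: swap arr[2],arr[9]; hi=8 → [7, 2, 10, 3, 4, 8, 6, 5, 9, 11]
arr[mid]=10>8: swap arr[2],arr[8]; hi=7 → [7, 2, 9, 3, 4, 8, 6, 5, 10, 11]
arr[mid]=9>8: swap arr[2],arr[7]; hi=6 → [7, 2, 5, 3, 4, 8, 6, 9, 10, 11]
arr[mid]=5<8: swap arr[2],arr[2]; lo=3,mid=3 → [7, 2, 5, 3, 4, 8, 6, 9, 10, 11]
arr[mid]=3<8: swap arr[3],arr[3]; lo=4,mid=4 → [7, 2, 5, 3, 4, 8, 6, 9, 10, 11]
arr[mid]=4<8: swap arr[4],arr[4]; lo=5,mid=5 → [7, 2, 5, 3, 4, 8, 6, 9, 10, 11]
arr[mid]=8=8: mid=6
arr[mid]=6<8: swap arr[5],arr[6]; lo=6,mid=7 → [7, 2, 5, 3, 4, 6, 8, 9, 10, 11]
end: lo=6, hi=6; arr = [7, 2, 5, 3, 4, 6, 8, 9, 10, 11]

[7, 2, 5, 3, 4, 6, 8, 9, 10, 11]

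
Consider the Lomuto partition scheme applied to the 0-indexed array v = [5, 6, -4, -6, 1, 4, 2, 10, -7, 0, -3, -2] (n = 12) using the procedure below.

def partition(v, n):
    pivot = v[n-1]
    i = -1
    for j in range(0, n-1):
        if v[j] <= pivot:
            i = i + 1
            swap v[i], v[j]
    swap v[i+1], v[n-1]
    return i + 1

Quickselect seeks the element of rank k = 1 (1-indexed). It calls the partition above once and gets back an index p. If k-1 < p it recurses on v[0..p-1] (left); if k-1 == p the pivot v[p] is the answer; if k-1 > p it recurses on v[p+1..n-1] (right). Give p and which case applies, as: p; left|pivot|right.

4; left

pivot=-2, i=-1
j=0: 5>-2, skip
j=1: 6>-2, skip
j=2: -4≤-2, i=0, swap(0,2) ⇒ [-4, 6, 5, -6, 1, 4, 2, 10, -7, 0, -3, -2]
j=3: -6≤-2, i=1, swap(1,3) ⇒ [-4, -6, 5, 6, 1, 4, 2, 10, -7, 0, -3, -2]
j=4: 1>-2, skip
j=5: 4>-2, skip
j=6: 2>-2, skip
j=7: 10>-2, skip
j=8: -7≤-2, i=2, swap(2,8) ⇒ [-4, -6, -7, 6, 1, 4, 2, 10, 5, 0, -3, -2]
j=9: 0>-2, skip
j=10: -3≤-2, i=3, swap(3,10) ⇒ [-4, -6, -7, -3, 1, 4, 2, 10, 5, 0, 6, -2]
swap(4,11) ⇒ [-4, -6, -7, -3, -2, 4, 2, 10, 5, 0, 6, 1]; return 4
p = 4; k-1 = 0 < 4 ⇒ left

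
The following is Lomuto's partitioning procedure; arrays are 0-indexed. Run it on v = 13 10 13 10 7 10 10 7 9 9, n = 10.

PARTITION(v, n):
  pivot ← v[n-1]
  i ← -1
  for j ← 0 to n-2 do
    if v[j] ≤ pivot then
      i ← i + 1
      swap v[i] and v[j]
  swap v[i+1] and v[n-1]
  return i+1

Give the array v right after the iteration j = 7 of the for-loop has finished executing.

pivot=9, i=-1
j=0: 13>9, skip
j=1: 10>9, skip
j=2: 13>9, skip
j=3: 10>9, skip
j=4: 7≤9, i=0, swap(0,4) ⇒ 7 10 13 10 13 10 10 7 9 9
j=5: 10>9, skip
j=6: 10>9, skip
j=7: 7≤9, i=1, swap(1,7) ⇒ 7 7 13 10 13 10 10 10 9 9
(after j=7) v = 7 7 13 10 13 10 10 10 9 9

7 7 13 10 13 10 10 10 9 9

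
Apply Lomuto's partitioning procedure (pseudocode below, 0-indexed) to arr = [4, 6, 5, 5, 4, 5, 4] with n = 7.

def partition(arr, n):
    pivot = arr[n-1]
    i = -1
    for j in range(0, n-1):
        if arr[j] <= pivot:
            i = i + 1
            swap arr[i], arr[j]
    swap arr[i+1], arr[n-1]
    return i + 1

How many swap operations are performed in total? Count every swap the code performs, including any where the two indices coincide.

3

pivot = arr[6] = 4; i = -1
j=0: arr[0]=4 ≤ 4 → i=0, swap arr[0],arr[0] (no change) → [4, 6, 5, 5, 4, 5, 4]
j=1: arr[1]=6 > 4 → no swap
j=2: arr[2]=5 > 4 → no swap
j=3: arr[3]=5 > 4 → no swap
j=4: arr[4]=4 ≤ 4 → i=1, swap arr[1],arr[4] → [4, 4, 5, 5, 6, 5, 4]
j=5: arr[5]=5 > 4 → no swap
final swap arr[2],arr[6] → [4, 4, 4, 5, 6, 5, 5]; return 2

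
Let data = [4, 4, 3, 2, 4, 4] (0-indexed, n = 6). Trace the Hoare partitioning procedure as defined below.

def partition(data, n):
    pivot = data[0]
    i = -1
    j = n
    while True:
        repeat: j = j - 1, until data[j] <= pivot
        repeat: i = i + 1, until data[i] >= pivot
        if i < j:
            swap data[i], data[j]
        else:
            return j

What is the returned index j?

pivot = data[0] = 4; i = -1, j = 6
j→5 (data[5]=4≤4), i→0 (data[0]=4≥4); i<j, swap → [4, 4, 3, 2, 4, 4]
j→4 (data[4]=4≤4), i→1 (data[1]=4≥4); i<j, swap → [4, 4, 3, 2, 4, 4]
j→3, i→4; i≥j, return j=3. data = [4, 4, 3, 2, 4, 4]

3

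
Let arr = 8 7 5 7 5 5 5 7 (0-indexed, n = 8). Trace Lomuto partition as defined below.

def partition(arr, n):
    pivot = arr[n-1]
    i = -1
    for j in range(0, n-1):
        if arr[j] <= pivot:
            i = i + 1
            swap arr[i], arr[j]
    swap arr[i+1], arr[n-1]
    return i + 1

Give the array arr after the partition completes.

7 5 7 5 5 5 7 8

pivot = arr[7] = 7; i = -1
j=0: arr[0]=8 > 7 → no swap
j=1: arr[1]=7 ≤ 7 → i=0, swap arr[0],arr[1] → 7 8 5 7 5 5 5 7
j=2: arr[2]=5 ≤ 7 → i=1, swap arr[1],arr[2] → 7 5 8 7 5 5 5 7
j=3: arr[3]=7 ≤ 7 → i=2, swap arr[2],arr[3] → 7 5 7 8 5 5 5 7
j=4: arr[4]=5 ≤ 7 → i=3, swap arr[3],arr[4] → 7 5 7 5 8 5 5 7
j=5: arr[5]=5 ≤ 7 → i=4, swap arr[4],arr[5] → 7 5 7 5 5 8 5 7
j=6: arr[6]=5 ≤ 7 → i=5, swap arr[5],arr[6] → 7 5 7 5 5 5 8 7
final swap arr[6],arr[7] → 7 5 7 5 5 5 7 8; return 6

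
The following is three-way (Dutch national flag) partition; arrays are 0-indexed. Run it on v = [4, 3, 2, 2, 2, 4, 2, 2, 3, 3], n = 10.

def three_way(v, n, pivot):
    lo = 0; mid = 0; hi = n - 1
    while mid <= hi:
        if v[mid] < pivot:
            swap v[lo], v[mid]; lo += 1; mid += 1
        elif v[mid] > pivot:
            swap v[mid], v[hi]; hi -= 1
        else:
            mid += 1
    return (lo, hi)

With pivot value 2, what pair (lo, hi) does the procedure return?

(0, 4)

pivot = 2; lo=0, mid=0, hi=9
v[mid]=4>2: swap v[0],v[9]; hi=8 → [3, 3, 2, 2, 2, 4, 2, 2, 3, 4]
v[mid]=3>2: swap v[0],v[8]; hi=7 → [3, 3, 2, 2, 2, 4, 2, 2, 3, 4]
v[mid]=3>2: swap v[0],v[7]; hi=6 → [2, 3, 2, 2, 2, 4, 2, 3, 3, 4]
v[mid]=2=2: mid=1
v[mid]=3>2: swap v[1],v[6]; hi=5 → [2, 2, 2, 2, 2, 4, 3, 3, 3, 4]
v[mid]=2=2: mid=2
v[mid]=2=2: mid=3
v[mid]=2=2: mid=4
v[mid]=2=2: mid=5
v[mid]=4>2: swap v[5],v[5]; hi=4 → [2, 2, 2, 2, 2, 4, 3, 3, 3, 4]
end: lo=0, hi=4; v = [2, 2, 2, 2, 2, 4, 3, 3, 3, 4]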